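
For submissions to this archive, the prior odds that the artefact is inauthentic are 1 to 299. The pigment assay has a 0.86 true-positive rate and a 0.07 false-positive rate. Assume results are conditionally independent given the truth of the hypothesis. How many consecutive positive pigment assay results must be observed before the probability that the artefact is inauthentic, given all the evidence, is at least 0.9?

Prior odds = 1/299.
Likelihood ratio of a positive result = 0.86/0.07 = 86/7.
Target odds: 0.9 ÷ 0.1 = 9.
Require (86/7)ⁿ ≥ 9 ÷ (1/299) = 2691.
(86/7)³ = 636056/343 falls short of 2691 but (86/7)⁴ = 54700816/2401 reaches it, so n = 4.

4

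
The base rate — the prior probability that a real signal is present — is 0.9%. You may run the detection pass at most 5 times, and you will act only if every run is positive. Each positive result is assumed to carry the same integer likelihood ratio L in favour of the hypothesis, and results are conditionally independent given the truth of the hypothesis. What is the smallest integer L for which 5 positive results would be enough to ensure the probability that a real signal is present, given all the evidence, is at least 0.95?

5

Prior odds = 0.009/0.991 = 9/991.
Target odds = 0.95/0.05 = 19.
Need L⁵ ≥ 19 ÷ (9/991) = 18829/9.
4⁵ = 1024 < 18829/9 ≤ 3125 = 5⁵, so L = 5.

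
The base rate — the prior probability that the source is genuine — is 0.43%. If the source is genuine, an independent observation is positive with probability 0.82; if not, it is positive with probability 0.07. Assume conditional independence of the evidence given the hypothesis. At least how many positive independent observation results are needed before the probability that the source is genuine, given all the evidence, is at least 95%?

Prior odds = 0.0043/0.9957 = 43/9957.
Likelihood ratio of a positive = 0.82/0.07 = 82/7.
Target posterior odds = 0.95/0.05 = 19.
Need (43/9957) × (82/7)ⁿ ≥ 19, i.e. (82/7)ⁿ ≥ 189183/43.
(82/7)³ = 551368/343 falls short of 189183/43 but (82/7)⁴ = 45212176/2401 reaches it, so n = 4.

4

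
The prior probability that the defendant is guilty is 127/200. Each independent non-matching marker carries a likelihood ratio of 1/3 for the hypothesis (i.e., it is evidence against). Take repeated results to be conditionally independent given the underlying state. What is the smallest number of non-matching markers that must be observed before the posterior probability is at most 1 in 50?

Prior odds = 0.635/0.365 = 127/73.
Likelihood ratio per non-matching marker = 1/3.
Target posterior odds = 0.02/0.98 = 1/49.
Need (127/73) × (1/3)ⁿ ≤ 1/49, i.e. (1/3)ⁿ ≤ 73/6223.
(1/3)⁴ = 1/81 is still above 73/6223 but (1/3)⁵ = 1/243 is at or below it, so n = 5.

5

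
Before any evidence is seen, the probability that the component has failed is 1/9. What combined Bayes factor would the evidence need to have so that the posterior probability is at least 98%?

Prior odds = (1/9)/(8/9) = 0.125.
Target odds = 0.98/0.02 = 49.
Required Bayes factor = 49 ÷ 0.125 = 392.

392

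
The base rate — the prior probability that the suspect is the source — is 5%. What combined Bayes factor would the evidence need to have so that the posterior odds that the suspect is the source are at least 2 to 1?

38

Prior odds = 0.05/0.95 = 1/19.
Target odds = 2.
Required Bayes factor = 2 ÷ (1/19) = 38.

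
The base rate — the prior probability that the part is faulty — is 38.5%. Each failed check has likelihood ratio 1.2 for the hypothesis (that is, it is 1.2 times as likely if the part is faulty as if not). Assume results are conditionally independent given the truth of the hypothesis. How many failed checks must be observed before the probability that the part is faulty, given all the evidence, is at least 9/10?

15

Prior odds: 0.385 ÷ 0.615 = 77/123.
Likelihood ratio per failed check = 1.2.
Target odds: 0.9 ÷ 0.1 = 9.
Need (77/123) × 1.2ⁿ ≥ 9, i.e. 1.2ⁿ ≥ 1107/77.
1.2¹⁴ ≈12.8392 falls short of 1107/77 but 1.2¹⁵ ≈15.407 reaches it, so n = 15.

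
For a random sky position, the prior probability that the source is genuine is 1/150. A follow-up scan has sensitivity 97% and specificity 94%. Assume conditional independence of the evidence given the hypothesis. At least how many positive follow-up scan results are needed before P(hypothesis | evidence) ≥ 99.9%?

Prior odds: (1/150) ÷ (149/150) = 1/149.
False-positive rate = 1 − 0.94 = 0.06; likelihood ratio of a positive = 0.97/0.06 = 97/6.
Target posterior odds = 0.999/0.001 = 999.
Require (97/6)ⁿ ≥ 999 ÷ (1/149) = 148851.
(97/6)⁴ = 88529281/1296 falls short of 148851 but (97/6)⁵ ≈1.10434e+06 reaches it, so n = 5.

5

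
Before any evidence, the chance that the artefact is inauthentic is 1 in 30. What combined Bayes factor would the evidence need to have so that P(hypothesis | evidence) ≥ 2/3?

Prior odds = (1/30)/(29/30) = 1/29.
Target odds = (2/3)/(1/3) = 2.
Required Bayes factor = 2 ÷ (1/29) = 58.

58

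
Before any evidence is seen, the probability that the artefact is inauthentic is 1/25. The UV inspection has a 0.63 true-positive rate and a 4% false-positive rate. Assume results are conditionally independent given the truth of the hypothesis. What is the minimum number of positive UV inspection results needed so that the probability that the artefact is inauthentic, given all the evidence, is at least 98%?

3

Prior odds = 0.04/0.96 = 1/24.
Likelihood ratio of a positive result = 0.63/0.04 = 15.75.
Target odds: 0.98 ÷ 0.02 = 49.
Need (1/24) × 15.75ⁿ ≥ 49, i.e. 15.75ⁿ ≥ 1176.
15.75² = 248.0625 falls short of 1176 but 15.75³ = 3906.984375 reaches it, so n = 3.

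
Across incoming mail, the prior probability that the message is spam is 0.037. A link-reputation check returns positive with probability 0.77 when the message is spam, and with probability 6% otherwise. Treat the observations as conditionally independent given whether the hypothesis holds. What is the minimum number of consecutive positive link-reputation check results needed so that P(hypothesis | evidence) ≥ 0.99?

Prior odds: 0.037 ÷ 0.963 = 37/963.
Likelihood ratio of a positive result = 0.77/0.06 = 77/6.
Target posterior odds = 0.99/0.01 = 99.
Need (37/963) × (77/6)ⁿ ≥ 99, i.e. (77/6)ⁿ ≥ 95337/37.
(77/6)³ = 456533/216 falls short of 95337/37 but (77/6)⁴ = 35153041/1296 reaches it, so n = 4.

4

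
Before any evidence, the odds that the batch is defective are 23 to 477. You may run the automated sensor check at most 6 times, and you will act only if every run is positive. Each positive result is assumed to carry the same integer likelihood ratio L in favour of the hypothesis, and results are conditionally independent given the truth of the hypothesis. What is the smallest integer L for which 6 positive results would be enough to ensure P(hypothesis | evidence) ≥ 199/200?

Prior odds = 23/477.
Target odds = 0.995/0.005 = 199.
Need L⁶ ≥ 199 ÷ (23/477) = 94923/23.
4⁶ = 4096 < 94923/23 ≤ 15625 = 5⁶, so L = 5.

5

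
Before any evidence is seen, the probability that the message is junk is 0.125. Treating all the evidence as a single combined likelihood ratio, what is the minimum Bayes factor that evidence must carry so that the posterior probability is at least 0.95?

Prior odds = 0.125/0.875 = 1/7.
Target odds = 0.95/0.05 = 19.
Required Bayes factor = 19 ÷ (1/7) = 133.

133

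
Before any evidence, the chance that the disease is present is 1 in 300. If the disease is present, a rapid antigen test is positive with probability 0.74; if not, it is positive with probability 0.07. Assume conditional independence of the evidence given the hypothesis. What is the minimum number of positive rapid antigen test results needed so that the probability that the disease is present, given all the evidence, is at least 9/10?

Prior odds: (1/300) ÷ (299/300) = 1/299.
Likelihood ratio of a positive = 0.74/0.07 = 74/7.
Target odds: 0.9 ÷ 0.1 = 9.
Need (1/299) × (74/7)ⁿ ≥ 9, i.e. (74/7)ⁿ ≥ 2691.
(74/7)³ = 405224/343 falls short of 2691 but (74/7)⁴ = 29986576/2401 reaches it, so n = 4.

4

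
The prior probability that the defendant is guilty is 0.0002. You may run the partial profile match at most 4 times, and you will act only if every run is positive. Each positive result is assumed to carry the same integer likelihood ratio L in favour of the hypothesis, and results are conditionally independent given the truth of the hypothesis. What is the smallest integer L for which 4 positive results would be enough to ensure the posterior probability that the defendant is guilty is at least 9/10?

15

Prior odds = 0.0002/0.9998 = 1/4999.
Target odds = 0.9/0.1 = 9.
Need L⁴ ≥ 9 ÷ (1/4999) = 44991.
14⁴ = 38416 < 44991 ≤ 50625 = 15⁴, so L = 15.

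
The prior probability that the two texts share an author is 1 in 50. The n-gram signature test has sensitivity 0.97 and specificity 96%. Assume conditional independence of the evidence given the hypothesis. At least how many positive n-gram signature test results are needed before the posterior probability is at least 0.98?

Prior odds: 0.02 ÷ 0.98 = 1/49.
False-positive rate = 1 − 0.96 = 0.04; likelihood ratio of a positive = 0.97/0.04 = 24.25.
Target odds: 0.98 ÷ 0.02 = 49.
Need (1/49) × 24.25ⁿ ≥ 49, i.e. 24.25ⁿ ≥ 2401.
24.25² = 588.0625 falls short of 2401 but 24.25³ = 912673/64 reaches it, so n = 3.

3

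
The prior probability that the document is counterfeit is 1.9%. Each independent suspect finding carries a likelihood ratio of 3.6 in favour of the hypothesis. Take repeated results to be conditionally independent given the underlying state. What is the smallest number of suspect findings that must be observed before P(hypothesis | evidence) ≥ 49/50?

Prior odds = 0.019/0.981 = 19/981.
Likelihood ratio per suspect finding = 3.6.
Target odds: 0.98 ÷ 0.02 = 49.
Need (19/981) × 3.6ⁿ ≥ 49, i.e. 3.6ⁿ ≥ 48069/19.
3.6⁶ = 34012224/15625 falls short of 48069/19 but 3.6⁷ = 612220032/78125 reaches it, so n = 7.

7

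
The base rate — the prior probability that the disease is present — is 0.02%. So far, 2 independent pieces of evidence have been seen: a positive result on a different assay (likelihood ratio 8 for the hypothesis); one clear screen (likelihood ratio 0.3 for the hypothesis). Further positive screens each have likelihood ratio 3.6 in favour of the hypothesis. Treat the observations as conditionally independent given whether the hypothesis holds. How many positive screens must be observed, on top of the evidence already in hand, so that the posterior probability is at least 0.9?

Prior odds = 0.0002/0.9998 = 1/4999.
Combined Bayes factor of the evidence already in hand = 8 × 0.3 = 2.4.
Odds after that evidence = (1/4999) × 2.4 = 12/24995.
Target odds = 0.9/0.1 = 9.
Need 3.6ⁿ ≥ 9 ÷ (12/24995) = 18746.25.
3.6⁷ = 612220032/78125 falls short of 18746.25 but 3.6⁸ ≈28211.1 reaches it, so n = 8.

8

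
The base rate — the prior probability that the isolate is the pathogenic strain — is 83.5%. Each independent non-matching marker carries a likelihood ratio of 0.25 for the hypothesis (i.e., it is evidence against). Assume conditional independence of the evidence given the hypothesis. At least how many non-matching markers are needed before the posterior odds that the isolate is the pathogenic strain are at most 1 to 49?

Prior odds: 0.835 ÷ 0.165 = 167/33.
Likelihood ratio per non-matching marker = 0.25.
Target odds = 1/49.
Need (167/33) × 0.25ⁿ ≤ 1/49, i.e. 0.25ⁿ ≤ 33/8183.
0.25³ = 0.015625 is still above 33/8183 but 0.25⁴ = 0.00390625 is at or below it, so n = 4.

4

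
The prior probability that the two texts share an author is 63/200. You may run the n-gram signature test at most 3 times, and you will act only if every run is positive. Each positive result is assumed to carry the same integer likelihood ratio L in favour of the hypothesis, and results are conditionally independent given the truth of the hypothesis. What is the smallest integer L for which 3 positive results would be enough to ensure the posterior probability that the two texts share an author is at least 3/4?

Prior odds = 0.315/0.685 = 63/137.
Target odds = 0.75/0.25 = 3.
Need L³ ≥ 3 ÷ (63/137) = 137/21.
1³ = 1 < 137/21 ≤ 8 = 2³, so L = 2.

2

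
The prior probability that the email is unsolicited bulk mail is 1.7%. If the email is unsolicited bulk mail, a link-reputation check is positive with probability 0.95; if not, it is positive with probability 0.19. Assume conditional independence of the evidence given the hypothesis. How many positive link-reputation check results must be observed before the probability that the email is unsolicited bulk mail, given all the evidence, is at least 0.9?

Prior odds: 0.017 ÷ 0.983 = 17/983.
Likelihood ratio of a positive = 0.95/0.19 = 5.
Target odds: 0.9 ÷ 0.1 = 9.
Need (17/983) × 5ⁿ ≥ 9, i.e. 5ⁿ ≥ 8847/17.
5³ = 125 falls short of 8847/17 but 5⁴ = 625 reaches it, so n = 4.

4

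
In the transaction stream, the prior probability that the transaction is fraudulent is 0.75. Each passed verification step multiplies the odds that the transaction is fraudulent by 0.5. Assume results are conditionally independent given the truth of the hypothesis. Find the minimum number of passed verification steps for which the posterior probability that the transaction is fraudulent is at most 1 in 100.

9

Prior odds: 0.75 ÷ 0.25 = 3.
Likelihood ratio per passed verification step = 0.5.
Target odds: 0.01 ÷ 0.99 = 1/99.
Require 0.5ⁿ ≤ 1/99 ÷ 3 = 1/297.
0.5⁸ = 0.00390625 is still above 1/297 but 0.5⁹ = 0.001953125 is at or below it, so n = 9.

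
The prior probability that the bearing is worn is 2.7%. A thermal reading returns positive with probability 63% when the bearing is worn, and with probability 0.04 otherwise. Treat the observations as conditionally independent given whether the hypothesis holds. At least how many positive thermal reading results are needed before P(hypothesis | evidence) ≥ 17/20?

2

Prior odds: 0.027 ÷ 0.973 = 27/973.
Likelihood ratio of a positive result = 0.63/0.04 = 15.75.
Target odds: 0.85 ÷ 0.15 = 17/3.
Require 15.75ⁿ ≥ 17/3 ÷ (27/973) = 16541/81.
15.75¹ = 15.75 falls short of 16541/81 but 15.75² = 248.0625 reaches it, so n = 2.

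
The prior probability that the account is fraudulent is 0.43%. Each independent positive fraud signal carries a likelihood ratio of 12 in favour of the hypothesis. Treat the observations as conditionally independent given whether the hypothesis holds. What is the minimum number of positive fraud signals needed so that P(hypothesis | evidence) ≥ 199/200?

Prior odds: 0.0043 ÷ 0.9957 = 43/9957.
Likelihood ratio per positive fraud signal = 12.
Target posterior odds = 0.995/0.005 = 199.
Need (43/9957) × 12ⁿ ≥ 199, i.e. 12ⁿ ≥ 1981443/43.
12⁴ = 20736 falls short of 1981443/43 but 12⁵ = 248832 reaches it, so n = 5.

5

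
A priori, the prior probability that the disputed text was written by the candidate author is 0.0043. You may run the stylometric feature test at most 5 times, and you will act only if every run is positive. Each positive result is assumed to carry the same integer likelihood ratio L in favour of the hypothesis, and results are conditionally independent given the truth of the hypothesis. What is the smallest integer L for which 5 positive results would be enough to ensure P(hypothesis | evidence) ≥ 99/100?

8

Prior odds = 0.0043/0.9957 = 43/9957.
Target odds = 0.99/0.01 = 99.
Need L⁵ ≥ 99 ÷ (43/9957) = 985743/43.
7⁵ = 16807 < 985743/43 ≤ 32768 = 8⁵, so L = 8.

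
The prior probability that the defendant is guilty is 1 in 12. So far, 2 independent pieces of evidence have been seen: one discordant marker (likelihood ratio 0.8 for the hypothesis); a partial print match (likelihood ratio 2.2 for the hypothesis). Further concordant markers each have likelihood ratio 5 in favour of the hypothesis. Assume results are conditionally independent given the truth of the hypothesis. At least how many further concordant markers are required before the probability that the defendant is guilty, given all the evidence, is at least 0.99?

4

Prior odds = (1/12)/(11/12) = 1/11.
Combined Bayes factor of the evidence already in hand = 0.8 × 2.2 = 1.76.
Odds after that evidence = (1/11) × 1.76 = 0.16.
Target odds = 0.99/0.01 = 99.
Need 5ⁿ ≥ 99 ÷ 0.16 = 618.75.
5³ = 125 falls short of 618.75 but 5⁴ = 625 reaches it, so n = 4.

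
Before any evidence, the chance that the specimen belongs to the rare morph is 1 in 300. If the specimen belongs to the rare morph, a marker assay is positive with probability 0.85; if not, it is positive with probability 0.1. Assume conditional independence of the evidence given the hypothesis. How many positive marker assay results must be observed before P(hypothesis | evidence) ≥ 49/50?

Prior odds = (1/300)/(299/300) = 1/299.
Likelihood ratio of a positive = 0.85/0.1 = 8.5.
Target posterior odds = 0.98/0.02 = 49.
Need (1/299) × 8.5ⁿ ≥ 49, i.e. 8.5ⁿ ≥ 14651.
8.5⁴ = 5220.0625 falls short of 14651 but 8.5⁵ = 44370.53125 reaches it, so n = 5.

5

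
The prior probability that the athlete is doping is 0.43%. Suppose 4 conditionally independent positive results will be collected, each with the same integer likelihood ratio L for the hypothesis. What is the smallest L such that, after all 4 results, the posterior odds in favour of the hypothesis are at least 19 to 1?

9

Prior odds = 0.0043/0.9957 = 43/9957.
Target odds = 19.
Need L⁴ ≥ 19 ÷ (43/9957) = 189183/43.
8⁴ = 4096 < 189183/43 ≤ 6561 = 9⁴, so L = 9.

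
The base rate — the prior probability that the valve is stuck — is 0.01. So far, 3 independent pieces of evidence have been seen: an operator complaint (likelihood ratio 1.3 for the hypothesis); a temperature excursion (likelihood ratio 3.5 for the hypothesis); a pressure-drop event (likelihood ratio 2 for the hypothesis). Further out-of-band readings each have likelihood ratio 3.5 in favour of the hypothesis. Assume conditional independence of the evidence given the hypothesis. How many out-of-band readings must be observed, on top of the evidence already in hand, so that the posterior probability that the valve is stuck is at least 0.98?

Prior odds = 0.01/0.99 = 1/99.
Combined Bayes factor of the evidence already in hand = 1.3 × 3.5 × 2 = 9.1.
Odds after that evidence = (1/99) × 9.1 = 91/990.
Target odds = 0.98/0.02 = 49.
Need 3.5ⁿ ≥ 49 ÷ (91/990) = 6930/13.
3.5⁵ = 525.21875 falls short of 6930/13 but 3.5⁶ = 1838.265625 reaches it, so n = 6.

6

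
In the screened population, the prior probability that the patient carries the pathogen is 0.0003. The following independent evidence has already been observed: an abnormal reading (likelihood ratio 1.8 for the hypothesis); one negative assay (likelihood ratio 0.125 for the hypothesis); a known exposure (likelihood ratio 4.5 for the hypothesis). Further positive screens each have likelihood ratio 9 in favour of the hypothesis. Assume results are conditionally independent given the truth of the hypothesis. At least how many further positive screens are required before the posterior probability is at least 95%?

Prior odds = 0.0003/0.9997 = 3/9997.
Combined Bayes factor of the evidence already in hand = 1.8 × 0.125 × 4.5 = 1.0125.
Odds after that evidence = (3/9997) × 1.0125 = 243/799760.
Target odds = 0.95/0.05 = 19.
Need 9ⁿ ≥ 19 ÷ (243/799760) = 15195440/243.
9⁵ = 59049 falls short of 15195440/243 but 9⁶ = 531441 reaches it, so n = 6.

6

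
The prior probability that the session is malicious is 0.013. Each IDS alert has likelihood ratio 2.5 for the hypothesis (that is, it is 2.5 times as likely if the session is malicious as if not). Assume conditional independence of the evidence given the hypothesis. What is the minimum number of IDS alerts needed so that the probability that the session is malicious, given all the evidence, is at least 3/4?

6

Prior odds = 0.013/0.987 = 13/987.
Likelihood ratio per IDS alert = 2.5.
Target odds: 0.75 ÷ 0.25 = 3.
Need (13/987) × 2.5ⁿ ≥ 3, i.e. 2.5ⁿ ≥ 2961/13.
2.5⁵ = 97.65625 falls short of 2961/13 but 2.5⁶ = 244.140625 reaches it, so n = 6.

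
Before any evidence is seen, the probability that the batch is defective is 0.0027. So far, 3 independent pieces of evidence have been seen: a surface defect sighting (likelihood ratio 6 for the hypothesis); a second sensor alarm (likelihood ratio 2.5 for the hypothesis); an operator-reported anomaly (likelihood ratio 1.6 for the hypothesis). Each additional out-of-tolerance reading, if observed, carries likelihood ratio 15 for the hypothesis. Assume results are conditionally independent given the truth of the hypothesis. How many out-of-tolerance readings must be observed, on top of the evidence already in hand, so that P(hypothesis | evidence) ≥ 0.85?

2

Prior odds = 0.0027/0.9973 = 27/9973.
Combined Bayes factor of the evidence already in hand = 6 × 2.5 × 1.6 = 24.
Odds after that evidence = (27/9973) × 24 = 648/9973.
Target odds = 0.85/0.15 = 17/3.
Need 15ⁿ ≥ 17/3 ÷ (648/9973) = 169541/1944.
15¹ = 15 falls short of 169541/1944 but 15² = 225 reaches it, so n = 2.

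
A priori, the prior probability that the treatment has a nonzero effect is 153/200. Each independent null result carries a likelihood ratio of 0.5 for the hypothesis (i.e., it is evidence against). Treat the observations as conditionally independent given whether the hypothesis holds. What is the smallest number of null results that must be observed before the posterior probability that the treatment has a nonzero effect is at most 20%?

4

Prior odds: 0.765 ÷ 0.235 = 153/47.
Likelihood ratio per null result = 0.5.
Target odds: 0.2 ÷ 0.8 = 0.25.
Need (153/47) × 0.5ⁿ ≤ 0.25, i.e. 0.5ⁿ ≤ 47/612.
0.5³ = 0.125 is still above 47/612 but 0.5⁴ = 0.0625 is at or below it, so n = 4.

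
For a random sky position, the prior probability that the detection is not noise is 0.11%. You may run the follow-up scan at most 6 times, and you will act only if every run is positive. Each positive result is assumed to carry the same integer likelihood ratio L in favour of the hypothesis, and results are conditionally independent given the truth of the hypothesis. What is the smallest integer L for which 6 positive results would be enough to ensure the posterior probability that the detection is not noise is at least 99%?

7

Prior odds = 0.0011/0.9989 = 11/9989.
Target odds = 0.99/0.01 = 99.
Need L⁶ ≥ 99 ÷ (11/9989) = 89901.
6⁶ = 46656 < 89901 ≤ 117649 = 7⁶, so L = 7.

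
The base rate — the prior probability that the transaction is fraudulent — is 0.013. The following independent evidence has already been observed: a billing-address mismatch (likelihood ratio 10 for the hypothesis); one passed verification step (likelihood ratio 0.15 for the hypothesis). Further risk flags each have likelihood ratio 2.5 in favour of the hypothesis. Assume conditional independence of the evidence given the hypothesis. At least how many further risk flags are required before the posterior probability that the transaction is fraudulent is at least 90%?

7

Prior odds = 0.013/0.987 = 13/987.
Combined Bayes factor of the evidence already in hand = 10 × 0.15 = 1.5.
Odds after that evidence = (13/987) × 1.5 = 13/658.
Target odds = 0.9/0.1 = 9.
Need 2.5ⁿ ≥ 9 ÷ (13/658) = 5922/13.
2.5⁶ = 244.140625 falls short of 5922/13 but 2.5⁷ = 610.3515625 reaches it, so n = 7.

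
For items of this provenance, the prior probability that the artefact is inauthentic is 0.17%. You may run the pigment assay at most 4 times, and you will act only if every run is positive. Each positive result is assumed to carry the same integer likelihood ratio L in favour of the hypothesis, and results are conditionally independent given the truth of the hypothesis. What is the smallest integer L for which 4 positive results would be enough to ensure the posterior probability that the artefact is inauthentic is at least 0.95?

11

Prior odds = 0.0017/0.9983 = 17/9983.
Target odds = 0.95/0.05 = 19.
Need L⁴ ≥ 19 ÷ (17/9983) = 189677/17.
10⁴ = 10000 < 189677/17 ≤ 14641 = 11⁴, so L = 11.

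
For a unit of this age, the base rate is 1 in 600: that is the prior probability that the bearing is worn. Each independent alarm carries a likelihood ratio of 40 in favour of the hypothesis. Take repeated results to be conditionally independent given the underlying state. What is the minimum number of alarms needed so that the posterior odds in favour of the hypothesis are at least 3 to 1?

3

Prior odds = (1/600)/(599/600) = 1/599.
Likelihood ratio per alarm = 40.
Target odds = 3.
Need (1/599) × 40ⁿ ≥ 3, i.e. 40ⁿ ≥ 1797.
40² = 1600 falls short of 1797 but 40³ = 64000 reaches it, so n = 3.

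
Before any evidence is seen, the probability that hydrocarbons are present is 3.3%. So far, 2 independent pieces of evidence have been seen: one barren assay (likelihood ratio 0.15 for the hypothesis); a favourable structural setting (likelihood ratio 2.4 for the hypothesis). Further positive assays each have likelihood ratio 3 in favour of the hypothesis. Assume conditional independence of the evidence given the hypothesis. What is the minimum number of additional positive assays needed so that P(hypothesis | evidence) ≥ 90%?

Prior odds = 0.033/0.967 = 33/967.
Combined Bayes factor of the evidence already in hand = 0.15 × 2.4 = 0.36.
Odds after that evidence = (33/967) × 0.36 = 297/24175.
Target odds = 0.9/0.1 = 9.
Need 3ⁿ ≥ 9 ÷ (297/24175) = 24175/33.
3⁶ = 729 falls short of 24175/33 but 3⁷ = 2187 reaches it, so n = 7.

7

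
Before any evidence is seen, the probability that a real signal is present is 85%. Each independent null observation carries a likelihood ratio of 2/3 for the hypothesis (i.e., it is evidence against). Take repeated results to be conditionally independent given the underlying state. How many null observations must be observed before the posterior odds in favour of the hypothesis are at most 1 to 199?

Prior odds: 0.85 ÷ 0.15 = 17/3.
Likelihood ratio per null observation = 2/3.
Target odds = 1/199.
Need (17/3) × (2/3)ⁿ ≤ 1/199, i.e. (2/3)ⁿ ≤ 3/3383.
(2/3)¹⁷ = 131072/129140163 is still above 3/3383 but (2/3)¹⁸ = 262144/387420489 is at or below it, so n = 18.

18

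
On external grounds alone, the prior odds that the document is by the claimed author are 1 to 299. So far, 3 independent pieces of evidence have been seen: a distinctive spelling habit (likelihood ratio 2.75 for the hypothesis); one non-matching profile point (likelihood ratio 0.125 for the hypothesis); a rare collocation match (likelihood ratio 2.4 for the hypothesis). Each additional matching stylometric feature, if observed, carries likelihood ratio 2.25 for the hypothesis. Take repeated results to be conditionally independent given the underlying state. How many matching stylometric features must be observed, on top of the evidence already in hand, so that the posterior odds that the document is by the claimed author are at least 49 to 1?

Prior odds = 1/299.
Combined Bayes factor of the evidence already in hand = 2.75 × 0.125 × 2.4 = 0.825.
Odds after that evidence = (1/299) × 0.825 = 33/11960.
Target odds = 49.
Need 2.25ⁿ ≥ 49 ÷ (33/11960) = 586040/33.
2.25¹² ≈16834.1 falls short of 586040/33 but 2.25¹³ ≈37876.8 reaches it, so n = 13.

13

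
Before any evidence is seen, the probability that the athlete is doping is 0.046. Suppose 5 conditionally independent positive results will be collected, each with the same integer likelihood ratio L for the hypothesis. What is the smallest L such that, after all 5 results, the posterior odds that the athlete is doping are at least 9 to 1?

3

Prior odds = 0.046/0.954 = 23/477.
Target odds = 9.
Need L⁵ ≥ 9 ÷ (23/477) = 4293/23.
2⁵ = 32 < 4293/23 ≤ 243 = 3⁵, so L = 3.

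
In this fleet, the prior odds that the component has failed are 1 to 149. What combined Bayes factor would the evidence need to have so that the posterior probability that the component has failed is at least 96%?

Prior odds = 1/149.
Target odds = 0.96/0.04 = 24.
Required Bayes factor = 24 ÷ (1/149) = 3576.

3576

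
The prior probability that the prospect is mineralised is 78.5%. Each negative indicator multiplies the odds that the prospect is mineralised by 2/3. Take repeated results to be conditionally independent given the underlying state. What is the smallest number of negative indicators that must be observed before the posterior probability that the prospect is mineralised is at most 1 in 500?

19

Prior odds: 0.785 ÷ 0.215 = 157/43.
Likelihood ratio per negative indicator = 2/3.
Target odds: 0.002 ÷ 0.998 = 1/499.
Need (157/43) × (2/3)ⁿ ≤ 1/499, i.e. (2/3)ⁿ ≤ 43/78343.
(2/3)¹⁸ = 262144/387420489 is still above 43/78343 but (2/3)¹⁹ ≈0.000451093 is at or below it, so n = 19.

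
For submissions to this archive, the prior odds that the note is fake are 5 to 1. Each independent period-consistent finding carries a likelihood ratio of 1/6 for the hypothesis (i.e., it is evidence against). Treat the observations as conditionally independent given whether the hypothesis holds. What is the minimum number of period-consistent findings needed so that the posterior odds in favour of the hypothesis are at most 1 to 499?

5

Prior odds = 5.
Likelihood ratio per period-consistent finding = 1/6.
Target odds = 1/499.
Require (1/6)ⁿ ≤ 1/499 ÷ 5 = 1/2495.
(1/6)⁴ = 1/1296 is still above 1/2495 but (1/6)⁵ = 1/7776 is at or below it, so n = 5.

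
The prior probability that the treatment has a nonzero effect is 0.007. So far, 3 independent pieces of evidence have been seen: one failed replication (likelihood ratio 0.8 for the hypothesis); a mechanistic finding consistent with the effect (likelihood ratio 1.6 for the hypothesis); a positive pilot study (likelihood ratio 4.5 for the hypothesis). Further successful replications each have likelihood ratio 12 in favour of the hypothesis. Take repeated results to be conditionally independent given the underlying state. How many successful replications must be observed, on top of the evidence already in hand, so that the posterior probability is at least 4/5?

2

Prior odds = 0.007/0.993 = 7/993.
Combined Bayes factor of the evidence already in hand = 0.8 × 1.6 × 4.5 = 5.76.
Odds after that evidence = (7/993) × 5.76 = 336/8275.
Target odds = 0.8/0.2 = 4.
Need 12ⁿ ≥ 4 ÷ (336/8275) = 8275/84.
12¹ = 12 falls short of 8275/84 but 12² = 144 reaches it, so n = 2.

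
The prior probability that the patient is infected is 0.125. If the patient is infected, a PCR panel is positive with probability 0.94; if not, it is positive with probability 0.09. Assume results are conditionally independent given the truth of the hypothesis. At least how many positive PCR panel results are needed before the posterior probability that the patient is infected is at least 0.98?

3

Prior odds = 0.125/0.875 = 1/7.
Likelihood ratio of a positive = 0.94/0.09 = 94/9.
Target posterior odds = 0.98/0.02 = 49.
Require (94/9)ⁿ ≥ 49 ÷ (1/7) = 343.
(94/9)² = 8836/81 falls short of 343 but (94/9)³ = 830584/729 reaches it, so n = 3.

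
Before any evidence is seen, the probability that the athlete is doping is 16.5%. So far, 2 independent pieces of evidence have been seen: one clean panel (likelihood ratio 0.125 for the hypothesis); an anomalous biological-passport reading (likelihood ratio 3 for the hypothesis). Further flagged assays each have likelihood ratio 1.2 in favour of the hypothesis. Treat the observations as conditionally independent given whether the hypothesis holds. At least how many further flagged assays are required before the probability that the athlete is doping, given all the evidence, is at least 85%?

Prior odds = 0.165/0.835 = 33/167.
Combined Bayes factor of the evidence already in hand = 0.125 × 3 = 0.375.
Odds after that evidence = (33/167) × 0.375 = 99/1336.
Target odds = 0.85/0.15 = 17/3.
Need 1.2ⁿ ≥ 17/3 ÷ (99/1336) = 22712/297.
1.2²³ ≈66.2474 falls short of 22712/297 but 1.2²⁴ ≈79.4968 reaches it, so n = 24.

24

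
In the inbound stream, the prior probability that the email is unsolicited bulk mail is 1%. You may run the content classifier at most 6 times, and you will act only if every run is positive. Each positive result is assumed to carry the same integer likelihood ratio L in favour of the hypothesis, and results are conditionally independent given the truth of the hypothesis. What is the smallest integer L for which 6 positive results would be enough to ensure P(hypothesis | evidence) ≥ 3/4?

Prior odds = 0.01/0.99 = 1/99.
Target odds = 0.75/0.25 = 3.
Need L⁶ ≥ 3 ÷ (1/99) = 297.
2⁶ = 64 < 297 ≤ 729 = 3⁶, so L = 3.

3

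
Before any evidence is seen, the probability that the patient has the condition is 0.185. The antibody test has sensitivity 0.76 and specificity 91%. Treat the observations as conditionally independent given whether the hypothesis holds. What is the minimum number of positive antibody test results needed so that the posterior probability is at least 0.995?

Prior odds: 0.185 ÷ 0.815 = 37/163.
False-positive rate = 1 − 0.91 = 0.09; likelihood ratio of a positive = 0.76/0.09 = 76/9.
Target posterior odds = 0.995/0.005 = 199.
Need (37/163) × (76/9)ⁿ ≥ 199, i.e. (76/9)ⁿ ≥ 32437/37.
(76/9)³ = 438976/729 falls short of 32437/37 but (76/9)⁴ = 33362176/6561 reaches it, so n = 4.

4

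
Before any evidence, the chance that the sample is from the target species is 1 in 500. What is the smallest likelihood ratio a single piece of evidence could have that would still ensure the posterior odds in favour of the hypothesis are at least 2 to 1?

Prior odds = 0.002/0.998 = 1/499.
Target odds = 2.
Required Bayes factor = 2 ÷ (1/499) = 998.

998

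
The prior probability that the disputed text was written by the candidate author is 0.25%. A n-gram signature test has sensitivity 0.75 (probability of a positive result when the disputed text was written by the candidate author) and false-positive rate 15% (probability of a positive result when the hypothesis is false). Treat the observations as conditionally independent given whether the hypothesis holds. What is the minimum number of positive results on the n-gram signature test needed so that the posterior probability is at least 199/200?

8

Prior odds = 0.0025/0.9975 = 1/399.
Likelihood ratio of a positive result = 0.75/0.15 = 5.
Target posterior odds = 0.995/0.005 = 199.
Need (1/399) × 5ⁿ ≥ 199, i.e. 5ⁿ ≥ 79401.
5⁷ = 78125 falls short of 79401 but 5⁸ = 390625 reaches it, so n = 8.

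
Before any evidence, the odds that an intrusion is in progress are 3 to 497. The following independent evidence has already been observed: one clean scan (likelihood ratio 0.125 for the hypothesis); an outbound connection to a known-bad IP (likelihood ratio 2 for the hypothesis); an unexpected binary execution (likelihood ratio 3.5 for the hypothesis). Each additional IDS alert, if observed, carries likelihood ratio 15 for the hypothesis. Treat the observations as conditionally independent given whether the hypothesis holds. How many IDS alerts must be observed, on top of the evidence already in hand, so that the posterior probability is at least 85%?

3

Prior odds = 3/497.
Combined Bayes factor of the evidence already in hand = 0.125 × 2 × 3.5 = 0.875.
Odds after that evidence = (3/497) × 0.875 = 3/568.
Target odds = 0.85/0.15 = 17/3.
Need 15ⁿ ≥ 17/3 ÷ (3/568) = 9656/9.
15² = 225 falls short of 9656/9 but 15³ = 3375 reaches it, so n = 3.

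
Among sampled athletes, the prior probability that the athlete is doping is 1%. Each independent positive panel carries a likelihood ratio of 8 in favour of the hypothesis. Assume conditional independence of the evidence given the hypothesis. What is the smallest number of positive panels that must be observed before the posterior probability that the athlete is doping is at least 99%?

5

Prior odds = 0.01/0.99 = 1/99.
Likelihood ratio per positive panel = 8.
Target posterior odds = 0.99/0.01 = 99.
Require 8ⁿ ≥ 99 ÷ (1/99) = 9801.
8⁴ = 4096 falls short of 9801 but 8⁵ = 32768 reaches it, so n = 5.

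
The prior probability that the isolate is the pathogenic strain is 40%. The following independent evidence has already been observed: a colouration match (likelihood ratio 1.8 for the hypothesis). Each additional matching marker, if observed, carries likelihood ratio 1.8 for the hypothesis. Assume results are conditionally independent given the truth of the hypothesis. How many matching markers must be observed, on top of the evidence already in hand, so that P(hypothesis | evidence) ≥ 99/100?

8

Prior odds = 0.4/0.6 = 2/3.
Bayes factor of the evidence already in hand = 1.8.
Odds after that evidence = (2/3) × 1.8 = 1.2.
Target odds = 0.99/0.01 = 99.
Need 1.8ⁿ ≥ 99 ÷ 1.2 = 82.5.
1.8⁷ = 4782969/78125 falls short of 82.5 but 1.8⁸ = 43046721/390625 reaches it, so n = 8.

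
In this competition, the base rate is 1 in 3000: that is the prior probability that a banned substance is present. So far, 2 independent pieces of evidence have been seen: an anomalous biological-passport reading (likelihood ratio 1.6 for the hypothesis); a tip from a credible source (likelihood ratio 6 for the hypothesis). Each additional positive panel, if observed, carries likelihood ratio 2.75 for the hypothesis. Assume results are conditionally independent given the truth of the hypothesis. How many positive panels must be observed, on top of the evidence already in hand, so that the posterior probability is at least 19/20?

Prior odds = (1/3000)/(2999/3000) = 1/2999.
Combined Bayes factor of the evidence already in hand = 1.6 × 6 = 9.6.
Odds after that evidence = (1/2999) × 9.6 = 48/14995.
Target odds = 0.95/0.05 = 19.
Need 2.75ⁿ ≥ 19 ÷ (48/14995) = 284905/48.
2.75⁸ = 214358881/65536 falls short of 284905/48 but 2.75⁹ ≈8994.86 reaches it, so n = 9.

9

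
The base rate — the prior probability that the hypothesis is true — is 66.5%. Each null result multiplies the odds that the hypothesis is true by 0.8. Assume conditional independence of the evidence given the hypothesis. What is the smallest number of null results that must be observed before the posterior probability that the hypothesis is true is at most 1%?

24

Prior odds: 0.665 ÷ 0.335 = 133/67.
Likelihood ratio per null result = 0.8.
Target odds: 0.01 ÷ 0.99 = 1/99.
Require 0.8ⁿ ≤ 1/99 ÷ (133/67) = 67/13167.
0.8²³ ≈0.00590296 is still above 67/13167 but 0.8²⁴ ≈0.00472237 is at or below it, so n = 24.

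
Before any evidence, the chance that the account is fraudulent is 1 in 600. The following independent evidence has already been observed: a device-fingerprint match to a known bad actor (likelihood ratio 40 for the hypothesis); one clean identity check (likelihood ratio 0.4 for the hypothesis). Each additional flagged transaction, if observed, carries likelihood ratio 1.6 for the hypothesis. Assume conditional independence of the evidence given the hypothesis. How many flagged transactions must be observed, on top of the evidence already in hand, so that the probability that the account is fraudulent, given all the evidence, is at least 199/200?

19

Prior odds = (1/600)/(599/600) = 1/599.
Combined Bayes factor of the evidence already in hand = 40 × 0.4 = 16.
Odds after that evidence = (1/599) × 16 = 16/599.
Target odds = 0.995/0.005 = 199.
Need 1.6ⁿ ≥ 199 ÷ (16/599) = 7450.0625.
1.6¹⁸ ≈4722.37 falls short of 7450.0625 but 1.6¹⁹ ≈7555.79 reaches it, so n = 19.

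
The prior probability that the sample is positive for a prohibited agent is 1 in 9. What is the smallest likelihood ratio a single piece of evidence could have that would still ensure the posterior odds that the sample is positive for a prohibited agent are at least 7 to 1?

Prior odds = (1/9)/(8/9) = 0.125.
Target odds = 7.
Required Bayes factor = 7 ÷ 0.125 = 56.

56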